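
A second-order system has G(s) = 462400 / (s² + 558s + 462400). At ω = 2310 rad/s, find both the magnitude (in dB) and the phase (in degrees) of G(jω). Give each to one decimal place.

|(j2310)² + 558(j2310) + 462400| = |-4.8737e+06 + j1.289e+06| = 5.041e+06
|G(j2310)| = 462400 / 5.041e+06 = 0.091723
20 log₁₀(0.091723) = -20.75 dB
∠[(j2310)² + 558(j2310) + 462400] = ∠[-4.8737e+06 + j1.289e+06] = 165.19°
∠G(j2310) = −165.19° = -165.19°

|G| = -20.8 dB, ∠G = -165.2°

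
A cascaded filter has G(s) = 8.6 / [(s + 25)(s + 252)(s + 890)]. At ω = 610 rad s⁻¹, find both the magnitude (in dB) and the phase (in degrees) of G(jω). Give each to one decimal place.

|G| = -154.1 dB, ∠G = -189.6 deg

|j610 + 25| = √(610² + 25²) = 610.5
|j610 + 252| = √(610² + 252²) = 660
|j610 + 890| = √(610² + 890²) = 1079
|G(j610)| = 8.6 / (610.5 × 660 × 1079) = 1.9781e-08
20 log₁₀(1.9781e-08) = -154.08 dB
∠(j610 + 25) = arctan(610/25) = 87.65°
∠(j610 + 252) = arctan(610/252) = 67.55°
∠(j610 + 890) = arctan(610/890) = 34.43°
∠G(j610) = − (87.65° + 67.55° + 34.43°) = -189.63°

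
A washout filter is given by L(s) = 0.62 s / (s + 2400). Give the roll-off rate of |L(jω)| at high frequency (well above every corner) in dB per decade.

0 dB/decade

With 1 zero and 1 pole, the high-frequency asymptotic slope is 20 × (1 − 1) = 0 dB/decade.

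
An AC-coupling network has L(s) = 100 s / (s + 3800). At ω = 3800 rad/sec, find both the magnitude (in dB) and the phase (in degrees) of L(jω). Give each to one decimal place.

|L| = 37.0 dB, ∠L = 45.0°

|j3800| = 3800
|j3800 + 3800| = √(3800² + 3800²) = 5374
|L(j3800)| = 100 × 3800 / 5374 = 70.711
20 log₁₀(70.711) = 36.99 dB
∠(j3800) = 90.00°
∠(j3800 + 3800) = arctan(3800/3800) = 45.00°
∠L(j3800) = 90.00° − 45.00° = 45.00°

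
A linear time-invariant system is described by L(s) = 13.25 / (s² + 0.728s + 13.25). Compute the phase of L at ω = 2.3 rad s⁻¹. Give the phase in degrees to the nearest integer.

-12 deg

∠[(j2.3)² + 0.728(j2.3) + 13.25] = ∠[7.96 + j1.6744] = 11.88°
∠L(j2.3) = −11.88° = -11.88°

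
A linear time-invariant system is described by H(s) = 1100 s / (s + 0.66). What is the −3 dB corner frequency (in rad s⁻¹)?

For a single-pole high-pass, the −3 dB point is at the pole: ω = 0.66 rad s⁻¹.

0.66 rad s⁻¹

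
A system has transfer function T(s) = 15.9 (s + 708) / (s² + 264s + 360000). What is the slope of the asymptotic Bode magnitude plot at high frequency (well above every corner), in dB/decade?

With 1 zero and 2 poles, the high-frequency asymptotic slope is 20 × (1 − 2) = -20 dB/decade.

-20 dB/decade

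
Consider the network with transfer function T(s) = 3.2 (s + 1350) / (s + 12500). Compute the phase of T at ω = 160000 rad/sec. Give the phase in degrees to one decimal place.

4.0°

∠(j160000 + 1350) = arctan(160000/1350) = 89.52°
∠(j160000 + 12500) = arctan(160000/12500) = 85.53°
∠T(j160000) = 89.52° − 85.53° = 3.98°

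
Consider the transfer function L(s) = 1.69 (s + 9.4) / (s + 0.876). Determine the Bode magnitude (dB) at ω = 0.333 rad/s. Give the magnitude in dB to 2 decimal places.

24.59 dB

|j0.333 + 9.4| = √(0.333² + 9.4²) = 9.406
|j0.333 + 0.876| = √(0.333² + 0.876²) = 0.9372
|L(j0.333)| = 1.69 × 9.406 / 0.9372 = 16.962
20 log₁₀(16.962) = 24.589 dB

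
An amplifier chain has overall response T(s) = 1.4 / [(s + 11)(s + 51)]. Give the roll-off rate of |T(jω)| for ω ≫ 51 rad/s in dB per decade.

-40 dB/decade

With 0 zeros and 2 poles, the high-frequency asymptotic slope is 20 × (0 − 2) = -40 dB/decade.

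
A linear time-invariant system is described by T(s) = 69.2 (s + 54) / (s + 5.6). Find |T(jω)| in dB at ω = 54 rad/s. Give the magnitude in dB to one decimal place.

|j54 + 54| = √(54² + 54²) = 76.37
|j54 + 5.6| = √(54² + 5.6²) = 54.29
|T(j54)| = 69.2 × 76.37 / 54.29 = 97.342
20 log₁₀(97.342) = 39.77 dB

39.8 dB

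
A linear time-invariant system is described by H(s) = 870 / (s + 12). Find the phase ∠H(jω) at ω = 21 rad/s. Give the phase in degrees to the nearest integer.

∠(j21 + 12) = arctan(21/12) = 60.26°
∠H(j21) = −60.26° = -60.26°

-60°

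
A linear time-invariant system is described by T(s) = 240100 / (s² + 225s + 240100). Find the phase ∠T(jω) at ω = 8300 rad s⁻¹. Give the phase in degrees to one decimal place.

∠[(j8300)² + 225(j8300) + 240100] = ∠[-6.865e+07 + j1.8675e+06] = 178.44°
∠T(j8300) = −178.44° = -178.44°

-178.4°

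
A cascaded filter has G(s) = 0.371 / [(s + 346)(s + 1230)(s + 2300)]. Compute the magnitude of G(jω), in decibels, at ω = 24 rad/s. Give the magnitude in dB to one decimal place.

|j24 + 346| = √(24² + 346²) = 346.8
|j24 + 1230| = √(24² + 1230²) = 1230
|j24 + 2300| = √(24² + 2300²) = 2300
|G(j24)| = 0.371 / (346.8 × 1230 × 2300) = 3.7802e-10
20 log₁₀(3.7802e-10) = -188.45 dB

-188.4 dB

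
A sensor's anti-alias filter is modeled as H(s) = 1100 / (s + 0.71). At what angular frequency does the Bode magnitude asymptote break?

0.71 rad/s

The single real pole at s = −0.71 gives a corner at ω = 0.71 rad/s.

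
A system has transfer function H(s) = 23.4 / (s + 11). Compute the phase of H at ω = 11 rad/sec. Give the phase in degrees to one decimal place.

∠(j11 + 11) = arctan(11/11) = 45.00°
∠H(j11) = −45.00° = -45.00°

-45.0°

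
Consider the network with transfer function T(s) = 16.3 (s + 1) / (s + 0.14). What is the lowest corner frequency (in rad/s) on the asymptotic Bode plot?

Break frequencies occur at each pole and zero magnitude: 0.14 rad/s, 1 rad/s.
The lowest is 0.14 rad/s.

0.14 rad/s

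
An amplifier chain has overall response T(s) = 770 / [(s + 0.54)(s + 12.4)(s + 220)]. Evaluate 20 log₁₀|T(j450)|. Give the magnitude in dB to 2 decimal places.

|j450 + 0.54| = √(450² + 0.54²) = 450
|j450 + 12.4| = √(450² + 12.4²) = 450.2
|j450 + 220| = √(450² + 220²) = 500.9
|T(j450)| = 770 / (450 × 450.2 × 500.9) = 7.5884e-06
20 log₁₀(7.5884e-06) = -102.397 dB

-102.40 dB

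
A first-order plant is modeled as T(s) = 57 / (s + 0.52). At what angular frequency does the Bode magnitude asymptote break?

0.52 rad/sec

The single real pole at s = −0.52 gives a corner at ω = 0.52 rad/sec.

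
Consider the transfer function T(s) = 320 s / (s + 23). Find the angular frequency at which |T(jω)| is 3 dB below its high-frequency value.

23 rad/s

For a single-pole high-pass, the −3 dB point is at the pole: ω = 23 rad/s.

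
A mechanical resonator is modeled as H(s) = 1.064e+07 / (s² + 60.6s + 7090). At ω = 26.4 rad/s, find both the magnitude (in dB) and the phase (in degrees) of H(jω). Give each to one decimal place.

|H| = 64.2 dB, ∠H = -14.0°

|(j26.4)² + 60.6(j26.4) + 7090| = |6393 + j1599.8| = 6590
|H(j26.4)| = 1.064e+07 / 6590 = 1614.5
20 log₁₀(1614.5) = 64.16 dB
∠[(j26.4)² + 60.6(j26.4) + 7090] = ∠[6393 + j1599.8] = 14.05°
∠H(j26.4) = −14.05° = -14.05°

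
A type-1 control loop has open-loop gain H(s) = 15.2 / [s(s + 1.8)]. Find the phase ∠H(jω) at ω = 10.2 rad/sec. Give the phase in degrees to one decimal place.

∠(j10.2 + 1.8) = arctan(10.2/1.8) = 79.99°
∠(j10.2) = 90.00°
∠H(j10.2) = − (79.99° + 90.00°) = -169.99°

-170.0 deg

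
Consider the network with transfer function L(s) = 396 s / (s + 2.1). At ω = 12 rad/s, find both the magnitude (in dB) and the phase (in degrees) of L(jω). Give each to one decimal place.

|L| = 51.8 dB, ∠L = 9.9 deg

|j12| = 12
|j12 + 2.1| = √(12² + 2.1²) = 12.18
|L(j12)| = 396 × 12 / 12.18 = 390.07
20 log₁₀(390.07) = 51.82 dB
∠(j12) = 90.00°
∠(j12 + 2.1) = arctan(12/2.1) = 80.07°
∠L(j12) = 90.00° − 80.07° = 9.93°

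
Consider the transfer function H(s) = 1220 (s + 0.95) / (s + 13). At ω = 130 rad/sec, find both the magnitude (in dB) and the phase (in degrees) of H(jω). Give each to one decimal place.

|j130 + 0.95| = √(130² + 0.95²) = 130
|j130 + 13| = √(130² + 13²) = 130.6
|H(j130)| = 1220 × 130 / 130.6 = 1214
20 log₁₀(1214) = 61.68 dB
∠(j130 + 0.95) = arctan(130/0.95) = 89.58°
∠(j130 + 13) = arctan(130/13) = 84.29°
∠H(j130) = 89.58° − 84.29° = 5.29°

|H| = 61.7 dB, ∠H = 5.3 deg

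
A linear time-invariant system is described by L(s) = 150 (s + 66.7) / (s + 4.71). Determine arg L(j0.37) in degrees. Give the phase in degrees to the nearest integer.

-4°

∠(j0.37 + 66.7) = arctan(0.37/66.7) = 0.32°
∠(j0.37 + 4.71) = arctan(0.37/4.71) = 4.49°
∠L(j0.37) = 0.32° − 4.49° = -4.17°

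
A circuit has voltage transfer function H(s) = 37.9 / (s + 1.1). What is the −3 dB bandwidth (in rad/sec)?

1.1 rad/sec

For a single-pole low-pass, the −3 dB point is at the pole: ω = 1.1 rad/sec.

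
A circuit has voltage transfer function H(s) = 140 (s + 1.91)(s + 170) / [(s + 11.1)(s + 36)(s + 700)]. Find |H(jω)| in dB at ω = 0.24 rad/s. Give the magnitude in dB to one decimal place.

-15.7 dB

|j0.24 + 1.91| = √(0.24² + 1.91²) = 1.925
|j0.24 + 170| = √(0.24² + 170²) = 170
|j0.24 + 11.1| = √(0.24² + 11.1²) = 11.1
|j0.24 + 36| = √(0.24² + 36²) = 36
|j0.24 + 700| = √(0.24² + 700²) = 700
|H(j0.24)| = 140 × 1.925 × 170 / (11.1 × 36 × 700) = 0.16375
20 log₁₀(0.16375) = -15.72 dB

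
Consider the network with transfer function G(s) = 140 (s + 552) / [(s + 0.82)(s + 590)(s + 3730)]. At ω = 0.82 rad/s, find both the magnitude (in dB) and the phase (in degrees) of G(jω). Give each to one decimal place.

|j0.82 + 552| = √(0.82² + 552²) = 552
|j0.82 + 0.82| = √(0.82² + 0.82²) = 1.16
|j0.82 + 590| = √(0.82² + 590²) = 590
|j0.82 + 3730| = √(0.82² + 3730²) = 3730
|G(j0.82)| = 140 × 552 / (1.16 × 590 × 3730) = 0.030282
20 log₁₀(0.030282) = -30.38 dB
∠(j0.82 + 552) = arctan(0.82/552) = 0.09°
∠(j0.82 + 0.82) = arctan(0.82/0.82) = 45.00°
∠(j0.82 + 590) = arctan(0.82/590) = 0.08°
∠(j0.82 + 3730) = arctan(0.82/3730) = 0.01°
∠G(j0.82) = 0.09° − (45.00° + 0.08° + 0.01°) = -45.01°

|G| = -30.4 dB, ∠G = -45.0°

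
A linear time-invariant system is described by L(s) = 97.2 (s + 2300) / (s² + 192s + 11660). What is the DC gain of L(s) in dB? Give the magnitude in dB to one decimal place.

25.7 dB

L(0) = 97.2 × 2300 / 11660 = 19.173
20 log₁₀(19.173) = 25.65 dB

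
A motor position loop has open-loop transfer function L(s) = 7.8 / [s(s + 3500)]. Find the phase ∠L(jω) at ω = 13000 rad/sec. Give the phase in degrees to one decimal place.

∠(j13000 + 3500) = arctan(13000/3500) = 74.93°
∠(j13000) = 90.00°
∠L(j13000) = − (74.93° + 90.00°) = -164.93°

-164.9°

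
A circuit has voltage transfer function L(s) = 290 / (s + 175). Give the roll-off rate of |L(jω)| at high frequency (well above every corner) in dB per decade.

-20 dB/decade

With 0 zeros and 1 pole, the high-frequency asymptotic slope is 20 × (0 − 1) = -20 dB/decade.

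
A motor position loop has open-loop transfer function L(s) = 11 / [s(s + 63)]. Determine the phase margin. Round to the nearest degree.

90°

Gain crossover: |L(jω)| = 1 at ω ≈ 0.175 rad s⁻¹.
∠L(j0.175) = −90° − arctan(0.175/63) ≈ -90.16°
PM = 180° + (-90.16°) = 89.84°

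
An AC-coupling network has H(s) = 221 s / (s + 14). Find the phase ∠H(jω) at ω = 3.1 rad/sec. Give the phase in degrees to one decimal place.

∠(j3.1) = 90.00°
∠(j3.1 + 14) = arctan(3.1/14) = 12.49°
∠H(j3.1) = 90.00° − 12.49° = 77.51°

77.5 deg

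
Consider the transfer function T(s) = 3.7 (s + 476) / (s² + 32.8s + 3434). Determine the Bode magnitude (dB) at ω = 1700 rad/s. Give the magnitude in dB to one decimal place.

-52.9 dB

|j1700 + 476| = √(1700² + 476²) = 1765
|(j1700)² + 32.8(j1700) + 3434| = |-2.8866e+06 + j55760| = 2.887e+06
|T(j1700)| = 3.7 × 1765 / 2.887e+06 = 0.0022624
20 log₁₀(0.0022624) = -52.91 dB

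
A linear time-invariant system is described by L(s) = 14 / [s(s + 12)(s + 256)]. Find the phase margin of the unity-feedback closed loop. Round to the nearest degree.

90°

Gain crossover: |L(jω)| = 1 at ω ≈ 0.00456 rad/sec.
∠L(j0.00456) = −90° − arctan(0.00456/12) − arctan(0.00456/256) ≈ -90.02°
PM = 180° + (-90.02°) = 89.98°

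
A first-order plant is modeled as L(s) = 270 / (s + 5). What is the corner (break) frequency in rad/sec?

5 rad/sec

The single real pole at s = −5 gives a corner at ω = 5 rad/sec.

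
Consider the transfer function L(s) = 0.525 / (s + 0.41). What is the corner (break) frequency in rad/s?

0.41 rad/s

The single real pole at s = −0.41 gives a corner at ω = 0.41 rad/s.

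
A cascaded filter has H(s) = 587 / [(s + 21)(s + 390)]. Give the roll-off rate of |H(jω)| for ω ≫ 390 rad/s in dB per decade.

With 0 zeros and 2 poles, the high-frequency asymptotic slope is 20 × (0 − 2) = -40 dB/decade.

-40 dB/decade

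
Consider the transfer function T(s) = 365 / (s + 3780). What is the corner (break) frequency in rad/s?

3780 rad/s

The single real pole at s = −3780 gives a corner at ω = 3780 rad/s.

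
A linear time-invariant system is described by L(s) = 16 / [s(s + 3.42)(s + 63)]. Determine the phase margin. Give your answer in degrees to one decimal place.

Gain crossover: |L(jω)| = 1 at ω ≈ 0.0742 rad s⁻¹.
∠L(j0.0742) = −90° − arctan(0.0742/3.42) − arctan(0.0742/63) ≈ -91.31°
PM = 180° + (-91.31°) = 88.69°

88.7 deg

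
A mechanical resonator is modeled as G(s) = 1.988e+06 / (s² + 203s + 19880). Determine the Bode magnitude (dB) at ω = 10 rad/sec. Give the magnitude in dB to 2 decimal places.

|(j10)² + 203(j10) + 19880| = |19780 + j2030| = 1.988e+04
|G(j10)| = 1.988e+06 / 1.988e+04 = 99.98
20 log₁₀(99.98) = 39.998 dB

40.00 dB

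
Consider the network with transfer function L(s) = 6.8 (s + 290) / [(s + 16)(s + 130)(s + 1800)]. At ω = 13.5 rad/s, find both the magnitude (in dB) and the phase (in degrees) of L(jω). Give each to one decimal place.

|j13.5 + 290| = √(13.5² + 290²) = 290.3
|j13.5 + 16| = √(13.5² + 16²) = 20.93
|j13.5 + 130| = √(13.5² + 130²) = 130.7
|j13.5 + 1800| = √(13.5² + 1800²) = 1800
|L(j13.5)| = 6.8 × 290.3 / (20.93 × 130.7 × 1800) = 0.00040083
20 log₁₀(0.00040083) = -67.94 dB
∠(j13.5 + 290) = arctan(13.5/290) = 2.67°
∠(j13.5 + 16) = arctan(13.5/16) = 40.16°
∠(j13.5 + 130) = arctan(13.5/130) = 5.93°
∠(j13.5 + 1800) = arctan(13.5/1800) = 0.43°
∠L(j13.5) = 2.67° − (40.16° + 5.93° + 0.43°) = -43.85°

|L| = -67.9 dB, ∠L = -43.8°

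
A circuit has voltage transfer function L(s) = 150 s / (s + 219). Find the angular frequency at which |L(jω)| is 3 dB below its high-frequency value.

219 rad/s

For a single-pole high-pass, the −3 dB point is at the pole: ω = 219 rad/s.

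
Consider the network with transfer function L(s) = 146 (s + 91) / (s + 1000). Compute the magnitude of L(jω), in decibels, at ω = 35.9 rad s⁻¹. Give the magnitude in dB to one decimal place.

|j35.9 + 91| = √(35.9² + 91²) = 97.83
|j35.9 + 1000| = √(35.9² + 1000²) = 1001
|L(j35.9)| = 146 × 97.83 / 1001 = 14.273
20 log₁₀(14.273) = 23.09 dB

23.1 dB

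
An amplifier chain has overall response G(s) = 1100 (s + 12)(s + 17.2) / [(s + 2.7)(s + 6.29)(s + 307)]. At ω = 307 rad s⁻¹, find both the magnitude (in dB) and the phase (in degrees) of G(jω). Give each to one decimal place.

|G| = 8.1 dB, ∠G = -48.8°

|j307 + 12| = √(307² + 12²) = 307.2
|j307 + 17.2| = √(307² + 17.2²) = 307.5
|j307 + 2.7| = √(307² + 2.7²) = 307
|j307 + 6.29| = √(307² + 6.29²) = 307.1
|j307 + 307| = √(307² + 307²) = 434.2
|G(j307)| = 1100 × 307.2 × 307.5 / (307 × 307.1 × 434.2) = 2.5389
20 log₁₀(2.5389) = 8.09 dB
∠(j307 + 12) = arctan(307/12) = 87.76°
∠(j307 + 17.2) = arctan(307/17.2) = 86.79°
∠(j307 + 2.7) = arctan(307/2.7) = 89.50°
∠(j307 + 6.29) = arctan(307/6.29) = 88.83°
∠(j307 + 307) = arctan(307/307) = 45.00°
∠G(j307) = 87.76° + 86.79° − (89.50° + 88.83° + 45.00°) = -48.77°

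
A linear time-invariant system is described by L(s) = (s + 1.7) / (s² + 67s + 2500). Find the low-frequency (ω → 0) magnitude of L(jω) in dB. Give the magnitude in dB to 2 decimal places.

L(0) = 1 × 1.7 / 2500 = 0.00068
20 log₁₀(0.00068) = -63.350 dB

-63.35 dB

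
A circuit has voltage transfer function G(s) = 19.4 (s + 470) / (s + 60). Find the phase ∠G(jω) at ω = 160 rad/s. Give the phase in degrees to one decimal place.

∠(j160 + 470) = arctan(160/470) = 18.80°
∠(j160 + 60) = arctan(160/60) = 69.44°
∠G(j160) = 18.80° − 69.44° = -50.64°

-50.6°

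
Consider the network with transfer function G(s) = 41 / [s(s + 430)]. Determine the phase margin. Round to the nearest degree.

Gain crossover: |G(jω)| = 1 at ω ≈ 0.0953 rad/s.
∠G(j0.0953) = −90° − arctan(0.0953/430) ≈ -90.01°
PM = 180° + (-90.01°) = 89.99°

90°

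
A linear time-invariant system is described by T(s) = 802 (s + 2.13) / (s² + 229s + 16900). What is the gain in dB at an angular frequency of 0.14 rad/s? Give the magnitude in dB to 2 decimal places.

-19.89 dB

|j0.14 + 2.13| = √(0.14² + 2.13²) = 2.135
|(j0.14)² + 229(j0.14) + 16900| = |16900 + j32.06| = 1.69e+04
|T(j0.14)| = 802 × 2.135 / 1.69e+04 = 0.1013
20 log₁₀(0.1013) = -19.888 dB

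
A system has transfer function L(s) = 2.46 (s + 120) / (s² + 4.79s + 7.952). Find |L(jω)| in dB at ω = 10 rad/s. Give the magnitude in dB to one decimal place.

|j10 + 120| = √(10² + 120²) = 120.4
|(j10)² + 4.79(j10) + 7.952| = |-92.048 + j47.9| = 103.8
|L(j10)| = 2.46 × 120.4 / 103.8 = 2.8547
20 log₁₀(2.8547) = 9.11 dB

9.1 dB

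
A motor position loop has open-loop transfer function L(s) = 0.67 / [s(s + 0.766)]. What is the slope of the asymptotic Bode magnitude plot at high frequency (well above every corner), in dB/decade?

With 0 zeros and 2 poles, the high-frequency asymptotic slope is 20 × (0 − 2) = -40 dB/decade.

-40 dB/decade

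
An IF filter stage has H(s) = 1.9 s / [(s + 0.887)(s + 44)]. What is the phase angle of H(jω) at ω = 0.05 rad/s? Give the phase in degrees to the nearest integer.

87°

∠(j0.05) = 90.00°
∠(j0.05 + 0.887) = arctan(0.05/0.887) = 3.23°
∠(j0.05 + 44) = arctan(0.05/44) = 0.07°
∠H(j0.05) = 90.00° − (3.23° + 0.07°) = 86.71°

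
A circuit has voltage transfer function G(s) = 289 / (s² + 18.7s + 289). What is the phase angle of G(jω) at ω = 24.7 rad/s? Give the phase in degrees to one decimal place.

-124.8°

∠[(j24.7)² + 18.7(j24.7) + 289] = ∠[-321.09 + j461.89] = 124.81°
∠G(j24.7) = −124.81° = -124.81°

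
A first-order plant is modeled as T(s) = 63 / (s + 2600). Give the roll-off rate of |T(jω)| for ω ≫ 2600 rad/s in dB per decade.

-20 dB/decade

With 0 zeros and 1 pole, the high-frequency asymptotic slope is 20 × (0 − 1) = -20 dB/decade.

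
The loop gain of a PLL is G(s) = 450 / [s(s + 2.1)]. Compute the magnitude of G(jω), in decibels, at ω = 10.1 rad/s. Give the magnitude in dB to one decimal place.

12.7 dB

|j10.1 + 2.1| = √(10.1² + 2.1²) = 10.32
|j10.1| = 10.1
|G(j10.1)| = 450 / (10.32 × 10.1) = 4.319
20 log₁₀(4.319) = 12.71 dB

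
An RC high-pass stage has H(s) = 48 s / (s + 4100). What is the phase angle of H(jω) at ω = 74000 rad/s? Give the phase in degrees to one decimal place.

3.2°

∠(j74000) = 90.00°
∠(j74000 + 4100) = arctan(74000/4100) = 86.83°
∠H(j74000) = 90.00° − 86.83° = 3.17°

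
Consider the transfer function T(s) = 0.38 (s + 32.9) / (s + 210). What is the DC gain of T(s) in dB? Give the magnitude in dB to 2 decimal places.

-24.50 dB

T(0) = 0.38 × 32.9 / 210 = 0.059533
20 log₁₀(0.059533) = -24.505 dB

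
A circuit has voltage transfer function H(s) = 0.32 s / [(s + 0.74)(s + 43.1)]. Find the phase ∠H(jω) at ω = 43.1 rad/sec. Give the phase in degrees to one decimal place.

∠(j43.1) = 90.00°
∠(j43.1 + 0.74) = arctan(43.1/0.74) = 89.02°
∠(j43.1 + 43.1) = arctan(43.1/43.1) = 45.00°
∠H(j43.1) = 90.00° − (89.02° + 45.00°) = -44.02°

-44.0°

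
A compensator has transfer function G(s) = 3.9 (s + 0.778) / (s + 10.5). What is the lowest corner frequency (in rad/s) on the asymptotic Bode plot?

Break frequencies occur at each pole and zero magnitude: 0.778 rad/s, 10.5 rad/s.
The lowest is 0.778 rad/s.

0.778 rad/s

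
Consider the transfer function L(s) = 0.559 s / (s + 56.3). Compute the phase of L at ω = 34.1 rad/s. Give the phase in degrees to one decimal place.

58.8°

∠(j34.1) = 90.00°
∠(j34.1 + 56.3) = arctan(34.1/56.3) = 31.20°
∠L(j34.1) = 90.00° − 31.20° = 58.80°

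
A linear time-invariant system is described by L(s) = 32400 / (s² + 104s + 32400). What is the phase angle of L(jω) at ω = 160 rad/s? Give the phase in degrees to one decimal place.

-67.8 deg

∠[(j160)² + 104(j160) + 32400] = ∠[6800 + j16640] = 67.77°
∠L(j160) = −67.77° = -67.77°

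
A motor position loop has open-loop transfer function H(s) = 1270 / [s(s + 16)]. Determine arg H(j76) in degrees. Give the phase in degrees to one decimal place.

-168.1°

∠(j76 + 16) = arctan(76/16) = 78.11°
∠(j76) = 90.00°
∠H(j76) = − (78.11° + 90.00°) = -168.11°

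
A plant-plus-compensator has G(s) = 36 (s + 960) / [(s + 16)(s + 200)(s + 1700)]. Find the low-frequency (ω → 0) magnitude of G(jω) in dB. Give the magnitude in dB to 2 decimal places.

G(0) = 36 × 960 / (16 × 200 × 1700) = 0.0063529
20 log₁₀(0.0063529) = -43.941 dB

-43.94 dB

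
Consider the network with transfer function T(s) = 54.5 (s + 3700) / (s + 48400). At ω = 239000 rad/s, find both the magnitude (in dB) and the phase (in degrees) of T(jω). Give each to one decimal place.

|T| = 34.6 dB, ∠T = 10.6 deg

|j239000 + 3700| = √(239000² + 3700²) = 2.39e+05
|j239000 + 48400| = √(239000² + 48400²) = 2.439e+05
|T(j239000)| = 54.5 × 2.39e+05 / 2.439e+05 = 53.422
20 log₁₀(53.422) = 34.55 dB
∠(j239000 + 3700) = arctan(239000/3700) = 89.11°
∠(j239000 + 48400) = arctan(239000/48400) = 78.55°
∠T(j239000) = 89.11° − 78.55° = 10.56°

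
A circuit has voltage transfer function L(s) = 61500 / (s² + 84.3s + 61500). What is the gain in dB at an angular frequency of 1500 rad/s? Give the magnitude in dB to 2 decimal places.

|(j1500)² + 84.3(j1500) + 61500| = |-2.1885e+06 + j1.2645e+05| = 2.192e+06
|L(j1500)| = 61500 / 2.192e+06 = 0.028055
20 log₁₀(0.028055) = -31.040 dB

-31.04 dB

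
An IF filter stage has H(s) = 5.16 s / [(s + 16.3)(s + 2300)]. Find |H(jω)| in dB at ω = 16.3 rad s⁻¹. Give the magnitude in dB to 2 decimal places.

|j16.3| = 16.3
|j16.3 + 16.3| = √(16.3² + 16.3²) = 23.05
|j16.3 + 2300| = √(16.3² + 2300²) = 2300
|H(j16.3)| = 5.16 × 16.3 / (23.05 × 2300) = 0.0015863
20 log₁₀(0.0015863) = -55.992 dB

-55.99 dB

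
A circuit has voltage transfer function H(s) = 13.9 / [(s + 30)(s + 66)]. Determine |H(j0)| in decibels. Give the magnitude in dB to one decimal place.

H(0) = 13.9 / (30 × 66) = 0.0070202
20 log₁₀(0.0070202) = -43.07 dB

-43.1 dB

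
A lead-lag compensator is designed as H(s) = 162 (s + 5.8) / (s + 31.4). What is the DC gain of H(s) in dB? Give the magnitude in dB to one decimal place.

29.5 dB

H(0) = 162 × 5.8 / 31.4 = 29.924
20 log₁₀(29.924) = 29.52 dB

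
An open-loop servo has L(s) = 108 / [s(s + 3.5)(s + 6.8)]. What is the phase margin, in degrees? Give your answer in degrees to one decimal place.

Gain crossover: |L(jω)| = 1 at ω ≈ 3.09 rad/s.
∠L(j3.09) = −90° − arctan(3.09/3.5) − arctan(3.09/6.8) ≈ -155.95°
PM = 180° + (-155.95°) = 24.05°

24.1°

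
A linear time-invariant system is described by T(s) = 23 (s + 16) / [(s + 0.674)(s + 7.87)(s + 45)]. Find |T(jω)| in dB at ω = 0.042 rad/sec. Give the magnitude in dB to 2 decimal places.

|j0.042 + 16| = √(0.042² + 16²) = 16
|j0.042 + 0.674| = √(0.042² + 0.674²) = 0.6753
|j0.042 + 7.87| = √(0.042² + 7.87²) = 7.87
|j0.042 + 45| = √(0.042² + 45²) = 45
|T(j0.042)| = 23 × 16 / (0.6753 × 7.87 × 45) = 1.5387
20 log₁₀(1.5387) = 3.743 dB

3.74 dB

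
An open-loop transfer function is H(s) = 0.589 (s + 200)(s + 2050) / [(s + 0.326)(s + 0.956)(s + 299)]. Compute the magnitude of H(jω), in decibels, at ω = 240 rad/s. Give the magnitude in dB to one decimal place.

-35.3 dB

|j240 + 200| = √(240² + 200²) = 312.4
|j240 + 2050| = √(240² + 2050²) = 2064
|j240 + 0.326| = √(240² + 0.326²) = 240
|j240 + 0.956| = √(240² + 0.956²) = 240
|j240 + 299| = √(240² + 299²) = 383.4
|H(j240)| = 0.589 × 312.4 × 2064 / (240 × 240 × 383.4) = 0.017197
20 log₁₀(0.017197) = -35.29 dB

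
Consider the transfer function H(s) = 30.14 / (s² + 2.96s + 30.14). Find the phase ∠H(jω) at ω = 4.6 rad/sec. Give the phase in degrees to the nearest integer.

-57°

∠[(j4.6)² + 2.96(j4.6) + 30.14] = ∠[8.98 + j13.616] = 56.59°
∠H(j4.6) = −56.59° = -56.59°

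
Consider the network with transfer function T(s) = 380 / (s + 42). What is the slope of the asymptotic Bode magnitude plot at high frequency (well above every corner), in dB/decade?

-20 dB/decade

With 0 zeros and 1 pole, the high-frequency asymptotic slope is 20 × (0 − 1) = -20 dB/decade.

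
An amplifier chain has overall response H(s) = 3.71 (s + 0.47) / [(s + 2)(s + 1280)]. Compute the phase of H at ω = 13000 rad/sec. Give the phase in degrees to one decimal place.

-84.4°

∠(j13000 + 0.47) = arctan(13000/0.47) = 90.00°
∠(j13000 + 2) = arctan(13000/2) = 89.99°
∠(j13000 + 1280) = arctan(13000/1280) = 84.38°
∠H(j13000) = 90.00° − (89.99° + 84.38°) = -84.37°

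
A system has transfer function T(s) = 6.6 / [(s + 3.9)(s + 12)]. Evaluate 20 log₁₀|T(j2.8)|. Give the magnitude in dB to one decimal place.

|j2.8 + 3.9| = √(2.8² + 3.9²) = 4.801
|j2.8 + 12| = √(2.8² + 12²) = 12.32
|T(j2.8)| = 6.6 / (4.801 × 12.32) = 0.11156
20 log₁₀(0.11156) = -19.05 dB

-19.0 dB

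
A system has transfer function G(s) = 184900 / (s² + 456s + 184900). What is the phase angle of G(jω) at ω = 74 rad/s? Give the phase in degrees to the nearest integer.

-11°

∠[(j74)² + 456(j74) + 184900] = ∠[1.7942e+05 + j33744] = 10.65°
∠G(j74) = −10.65° = -10.65°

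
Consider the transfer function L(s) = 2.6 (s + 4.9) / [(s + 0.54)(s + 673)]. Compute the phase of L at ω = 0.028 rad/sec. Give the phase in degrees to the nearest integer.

∠(j0.028 + 4.9) = arctan(0.028/4.9) = 0.33°
∠(j0.028 + 0.54) = arctan(0.028/0.54) = 2.97°
∠(j0.028 + 673) = arctan(0.028/673) = 0.00°
∠L(j0.028) = 0.33° − (2.97° + 0.00°) = -2.64°

-3°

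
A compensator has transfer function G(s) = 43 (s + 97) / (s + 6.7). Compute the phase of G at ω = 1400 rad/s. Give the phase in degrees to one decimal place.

∠(j1400 + 97) = arctan(1400/97) = 86.04°
∠(j1400 + 6.7) = arctan(1400/6.7) = 89.73°
∠G(j1400) = 86.04° − 89.73° = -3.69°

-3.7°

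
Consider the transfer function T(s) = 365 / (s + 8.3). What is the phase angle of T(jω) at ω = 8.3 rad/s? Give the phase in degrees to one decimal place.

-45.0°

∠(j8.3 + 8.3) = arctan(8.3/8.3) = 45.00°
∠T(j8.3) = −45.00° = -45.00°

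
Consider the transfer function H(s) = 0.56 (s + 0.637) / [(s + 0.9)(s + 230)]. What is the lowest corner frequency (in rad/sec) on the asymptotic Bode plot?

Break frequencies occur at each pole and zero magnitude: 0.637 rad/sec, 0.9 rad/sec, 230 rad/sec.
The lowest is 0.637 rad/sec.

0.637 rad/sec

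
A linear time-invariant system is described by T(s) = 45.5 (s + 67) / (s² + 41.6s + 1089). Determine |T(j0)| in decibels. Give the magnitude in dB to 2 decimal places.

T(0) = 45.5 × 67 / 1089 = 2.7994
20 log₁₀(2.7994) = 8.941 dB

8.94 dB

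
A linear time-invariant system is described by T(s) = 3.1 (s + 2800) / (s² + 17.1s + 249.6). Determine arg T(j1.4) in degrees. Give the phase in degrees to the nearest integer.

∠(j1.4 + 2800) = arctan(1.4/2800) = 0.03°
∠[(j1.4)² + 17.1(j1.4) + 249.6] = ∠[247.64 + j23.94] = 5.52°
∠T(j1.4) = 0.03° − 5.52° = -5.49°

-5°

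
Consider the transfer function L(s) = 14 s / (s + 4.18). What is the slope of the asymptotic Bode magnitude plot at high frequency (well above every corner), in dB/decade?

With 1 zero and 1 pole, the high-frequency asymptotic slope is 20 × (1 − 1) = 0 dB/decade.

0 dB/decade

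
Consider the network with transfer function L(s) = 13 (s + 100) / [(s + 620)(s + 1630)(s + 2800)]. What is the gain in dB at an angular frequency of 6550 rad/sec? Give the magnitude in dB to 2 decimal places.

|j6550 + 100| = √(6550² + 100²) = 6551
|j6550 + 620| = √(6550² + 620²) = 6579
|j6550 + 1630| = √(6550² + 1630²) = 6750
|j6550 + 2800| = √(6550² + 2800²) = 7123
|L(j6550)| = 13 × 6551 / (6579 × 6750 × 7123) = 2.692e-07
20 log₁₀(2.692e-07) = -131.398 dB

-131.40 dB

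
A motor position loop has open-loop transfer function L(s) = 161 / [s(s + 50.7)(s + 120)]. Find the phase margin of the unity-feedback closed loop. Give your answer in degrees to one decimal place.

90.0 deg

Gain crossover: |L(jω)| = 1 at ω ≈ 0.0265 rad s⁻¹.
∠L(j0.0265) = −90° − arctan(0.0265/50.7) − arctan(0.0265/120) ≈ -90.04°
PM = 180° + (-90.04°) = 89.96°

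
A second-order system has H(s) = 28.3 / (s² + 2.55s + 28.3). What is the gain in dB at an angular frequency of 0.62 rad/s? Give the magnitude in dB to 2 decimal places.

|(j0.62)² + 2.55(j0.62) + 28.3| = |27.916 + j1.581| = 27.96
|H(j0.62)| = 28.3 / 27.96 = 1.0121
20 log₁₀(1.0121) = 0.105 dB

0.10 dB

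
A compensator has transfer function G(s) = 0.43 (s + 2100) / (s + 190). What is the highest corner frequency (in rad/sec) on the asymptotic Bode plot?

Break frequencies occur at each pole and zero magnitude: 190 rad/sec, 2100 rad/sec.
The highest is 2100 rad/sec.

2100 rad/sec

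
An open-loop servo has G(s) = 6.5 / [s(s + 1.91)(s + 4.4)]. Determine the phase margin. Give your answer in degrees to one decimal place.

60.2°

Gain crossover: |G(jω)| = 1 at ω ≈ 0.715 rad/s.
∠G(j0.715) = −90° − arctan(0.715/1.91) − arctan(0.715/4.4) ≈ -119.75°
PM = 180° + (-119.75°) = 60.25°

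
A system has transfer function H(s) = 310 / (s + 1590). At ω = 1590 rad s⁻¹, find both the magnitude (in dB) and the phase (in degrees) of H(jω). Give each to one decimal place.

|H| = -17.2 dB, ∠H = -45.0°

|j1590 + 1590| = √(1590² + 1590²) = 2249
|H(j1590)| = 310 / 2249 = 0.13786
20 log₁₀(0.13786) = -17.21 dB
∠(j1590 + 1590) = arctan(1590/1590) = 45.00°
∠H(j1590) = −45.00° = -45.00°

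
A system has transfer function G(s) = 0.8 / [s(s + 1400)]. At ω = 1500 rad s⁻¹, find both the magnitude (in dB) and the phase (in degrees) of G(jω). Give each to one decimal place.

|G| = -131.7 dB, ∠G = -137.0 deg

|j1500 + 1400| = √(1500² + 1400²) = 2052
|j1500| = 1500
|G(j1500)| = 0.8 / (2052 × 1500) = 2.5993e-07
20 log₁₀(2.5993e-07) = -131.70 dB
∠(j1500 + 1400) = arctan(1500/1400) = 46.97°
∠(j1500) = 90.00°
∠G(j1500) = − (46.97° + 90.00°) = -136.97°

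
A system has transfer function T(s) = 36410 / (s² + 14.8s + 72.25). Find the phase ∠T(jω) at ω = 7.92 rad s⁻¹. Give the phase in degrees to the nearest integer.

-85°

∠[(j7.92)² + 14.8(j7.92) + 72.25] = ∠[9.5236 + j117.22] = 85.36°
∠T(j7.92) = −85.36° = -85.36°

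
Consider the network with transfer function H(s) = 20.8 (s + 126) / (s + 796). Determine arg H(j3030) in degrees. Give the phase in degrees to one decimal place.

∠(j3030 + 126) = arctan(3030/126) = 87.62°
∠(j3030 + 796) = arctan(3030/796) = 75.28°
∠H(j3030) = 87.62° − 75.28° = 12.34°

12.3 deg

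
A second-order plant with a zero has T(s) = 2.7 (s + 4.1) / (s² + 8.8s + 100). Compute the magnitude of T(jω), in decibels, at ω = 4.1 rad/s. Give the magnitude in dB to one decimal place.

|j4.1 + 4.1| = √(4.1² + 4.1²) = 5.798
|(j4.1)² + 8.8(j4.1) + 100| = |83.19 + j36.08| = 90.68
|T(j4.1)| = 2.7 × 5.798 / 90.68 = 0.17265
20 log₁₀(0.17265) = -15.26 dB

-15.3 dB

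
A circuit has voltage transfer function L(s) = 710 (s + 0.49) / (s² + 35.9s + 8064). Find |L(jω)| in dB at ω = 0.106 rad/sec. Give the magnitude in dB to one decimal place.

-27.1 dB

|j0.106 + 0.49| = √(0.106² + 0.49²) = 0.5013
|(j0.106)² + 35.9(j0.106) + 8064| = |8064 + j3.8054| = 8064
|L(j0.106)| = 710 × 0.5013 / 8064 = 0.04414
20 log₁₀(0.04414) = -27.10 dB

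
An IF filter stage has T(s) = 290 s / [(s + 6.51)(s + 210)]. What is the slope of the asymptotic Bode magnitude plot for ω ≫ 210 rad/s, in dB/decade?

-20 dB/decade

With 1 zero and 2 poles, the high-frequency asymptotic slope is 20 × (1 − 2) = -20 dB/decade.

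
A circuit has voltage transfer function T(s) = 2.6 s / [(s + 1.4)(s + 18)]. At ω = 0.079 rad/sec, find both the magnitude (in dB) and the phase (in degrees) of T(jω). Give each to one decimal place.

|T| = -41.8 dB, ∠T = 86.5°

|j0.079| = 0.079
|j0.079 + 1.4| = √(0.079² + 1.4²) = 1.402
|j0.079 + 18| = √(0.079² + 18²) = 18
|T(j0.079)| = 2.6 × 0.079 / (1.402 × 18) = 0.0081378
20 log₁₀(0.0081378) = -41.79 dB
∠(j0.079) = 90.00°
∠(j0.079 + 1.4) = arctan(0.079/1.4) = 3.23°
∠(j0.079 + 18) = arctan(0.079/18) = 0.25°
∠T(j0.079) = 90.00° − (3.23° + 0.25°) = 86.52°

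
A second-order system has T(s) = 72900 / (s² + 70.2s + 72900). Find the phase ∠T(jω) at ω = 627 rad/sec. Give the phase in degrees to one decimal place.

∠[(j627)² + 70.2(j627) + 72900] = ∠[-3.2023e+05 + j44015] = 172.17°
∠T(j627) = −172.17° = -172.17°

-172.2°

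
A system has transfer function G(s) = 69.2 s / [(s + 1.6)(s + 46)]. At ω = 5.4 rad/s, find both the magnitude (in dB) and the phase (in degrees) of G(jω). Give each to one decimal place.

|j5.4| = 5.4
|j5.4 + 1.6| = √(5.4² + 1.6²) = 5.632
|j5.4 + 46| = √(5.4² + 46²) = 46.32
|G(j5.4)| = 69.2 × 5.4 / (5.632 × 46.32) = 1.4325
20 log₁₀(1.4325) = 3.12 dB
∠(j5.4) = 90.00°
∠(j5.4 + 1.6) = arctan(5.4/1.6) = 73.50°
∠(j5.4 + 46) = arctan(5.4/46) = 6.70°
∠G(j5.4) = 90.00° − (73.50° + 6.70°) = 9.81°

|G| = 3.1 dB, ∠G = 9.8°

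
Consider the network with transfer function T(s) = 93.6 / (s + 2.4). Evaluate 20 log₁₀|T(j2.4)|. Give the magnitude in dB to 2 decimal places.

|j2.4 + 2.4| = √(2.4² + 2.4²) = 3.394
|T(j2.4)| = 93.6 / 3.394 = 27.577
20 log₁₀(27.577) = 28.811 dB

28.81 dB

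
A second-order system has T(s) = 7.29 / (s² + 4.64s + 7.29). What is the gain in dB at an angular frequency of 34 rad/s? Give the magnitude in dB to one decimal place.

|(j34)² + 4.64(j34) + 7.29| = |-1148.7 + j157.76| = 1159
|T(j34)| = 7.29 / 1159 = 0.0062872
20 log₁₀(0.0062872) = -44.03 dB

-44.0 dB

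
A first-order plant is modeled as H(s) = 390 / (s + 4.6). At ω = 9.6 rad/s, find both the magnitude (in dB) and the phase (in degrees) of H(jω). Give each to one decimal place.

|j9.6 + 4.6| = √(9.6² + 4.6²) = 10.65
|H(j9.6)| = 390 / 10.65 = 36.636
20 log₁₀(36.636) = 31.28 dB
∠(j9.6 + 4.6) = arctan(9.6/4.6) = 64.40°
∠H(j9.6) = −64.40° = -64.40°

|H| = 31.3 dB, ∠H = -64.4°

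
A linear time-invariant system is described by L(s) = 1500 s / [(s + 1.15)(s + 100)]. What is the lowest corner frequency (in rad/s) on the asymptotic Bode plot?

Break frequencies occur at each pole and zero magnitude: 1.15 rad/s, 100 rad/s.
The lowest is 1.15 rad/s.

1.15 rad/s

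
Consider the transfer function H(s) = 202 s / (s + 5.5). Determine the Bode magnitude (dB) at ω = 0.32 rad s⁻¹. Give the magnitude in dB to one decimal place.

|j0.32| = 0.32
|j0.32 + 5.5| = √(0.32² + 5.5²) = 5.509
|H(j0.32)| = 202 × 0.32 / 5.509 = 11.733
20 log₁₀(11.733) = 21.39 dB

21.4 dB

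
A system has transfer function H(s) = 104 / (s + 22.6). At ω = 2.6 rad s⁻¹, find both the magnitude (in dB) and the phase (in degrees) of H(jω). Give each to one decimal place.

|H| = 13.2 dB, ∠H = -6.6°

|j2.6 + 22.6| = √(2.6² + 22.6²) = 22.75
|H(j2.6)| = 104 / 22.75 = 4.5716
20 log₁₀(4.5716) = 13.20 dB
∠(j2.6 + 22.6) = arctan(2.6/22.6) = 6.56°
∠H(j2.6) = −6.56° = -6.56°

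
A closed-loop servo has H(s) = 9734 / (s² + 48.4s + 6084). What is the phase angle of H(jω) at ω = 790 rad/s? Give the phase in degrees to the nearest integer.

-176 deg

∠[(j790)² + 48.4(j790) + 6084] = ∠[-6.1802e+05 + j38236] = 176.46°
∠H(j790) = −176.46° = -176.46°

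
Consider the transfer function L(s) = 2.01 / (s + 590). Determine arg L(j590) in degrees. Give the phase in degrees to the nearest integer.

∠(j590 + 590) = arctan(590/590) = 45.00°
∠L(j590) = −45.00° = -45.00°

-45°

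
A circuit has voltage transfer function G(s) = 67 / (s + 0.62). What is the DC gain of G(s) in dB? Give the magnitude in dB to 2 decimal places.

G(0) = 67 / 0.62 = 108.06
20 log₁₀(108.06) = 40.674 dB

40.67 dB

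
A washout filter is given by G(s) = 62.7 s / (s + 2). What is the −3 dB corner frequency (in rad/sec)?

2 rad/sec

For a single-pole high-pass, the −3 dB point is at the pole: ω = 2 rad/sec.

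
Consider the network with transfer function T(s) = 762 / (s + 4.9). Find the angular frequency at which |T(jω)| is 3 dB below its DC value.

4.9 rad/s

For a single-pole low-pass, the −3 dB point is at the pole: ω = 4.9 rad/s.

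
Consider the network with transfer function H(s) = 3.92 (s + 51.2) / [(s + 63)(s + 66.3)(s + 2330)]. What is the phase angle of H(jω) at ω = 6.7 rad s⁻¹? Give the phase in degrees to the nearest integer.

∠(j6.7 + 51.2) = arctan(6.7/51.2) = 7.46°
∠(j6.7 + 63) = arctan(6.7/63) = 6.07°
∠(j6.7 + 66.3) = arctan(6.7/66.3) = 5.77°
∠(j6.7 + 2330) = arctan(6.7/2330) = 0.16°
∠H(j6.7) = 7.46° − (6.07° + 5.77° + 0.16°) = -4.55°

-5°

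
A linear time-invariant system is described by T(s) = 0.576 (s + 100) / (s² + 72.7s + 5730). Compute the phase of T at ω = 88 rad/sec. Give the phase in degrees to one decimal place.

∠(j88 + 100) = arctan(88/100) = 41.35°
∠[(j88)² + 72.7(j88) + 5730] = ∠[-2014 + j6397.6] = 107.47°
∠T(j88) = 41.35° − 107.47° = -66.13°

-66.1°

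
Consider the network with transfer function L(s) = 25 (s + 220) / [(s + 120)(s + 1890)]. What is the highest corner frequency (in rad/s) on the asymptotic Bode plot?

1890 rad/s

Break frequencies occur at each pole and zero magnitude: 120 rad/s, 220 rad/s, 1890 rad/s.
The highest is 1890 rad/s.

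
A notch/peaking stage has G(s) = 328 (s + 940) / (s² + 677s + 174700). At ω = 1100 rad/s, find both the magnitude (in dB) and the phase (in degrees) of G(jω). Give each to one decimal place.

|G| = -8.6 dB, ∠G = -94.8°

|j1100 + 940| = √(1100² + 940²) = 1447
|(j1100)² + 677(j1100) + 174700| = |-1.0353e+06 + j7.447e+05| = 1.275e+06
|G(j1100)| = 328 × 1447 / 1.275e+06 = 0.37214
20 log₁₀(0.37214) = -8.59 dB
∠(j1100 + 940) = arctan(1100/940) = 49.48°
∠[(j1100)² + 677(j1100) + 174700] = ∠[-1.0353e+06 + j7.447e+05] = 144.27°
∠G(j1100) = 49.48° − 144.27° = -94.79°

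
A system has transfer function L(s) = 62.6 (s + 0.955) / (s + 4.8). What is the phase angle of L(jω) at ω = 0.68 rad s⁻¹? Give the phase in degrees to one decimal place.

∠(j0.68 + 0.955) = arctan(0.68/0.955) = 35.45°
∠(j0.68 + 4.8) = arctan(0.68/4.8) = 8.06°
∠L(j0.68) = 35.45° − 8.06° = 27.39°

27.4 deg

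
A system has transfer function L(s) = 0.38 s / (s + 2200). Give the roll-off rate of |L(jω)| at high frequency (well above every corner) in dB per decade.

With 1 zero and 1 pole, the high-frequency asymptotic slope is 20 × (1 − 1) = 0 dB/decade.

0 dB/decade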